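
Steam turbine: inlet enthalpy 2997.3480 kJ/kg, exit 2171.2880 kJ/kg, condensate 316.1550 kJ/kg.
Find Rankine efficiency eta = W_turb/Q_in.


W = 826.0600 kJ/kg
Q_in = 2681.1930 kJ/kg
eta = 0.3081 = 30.8094%

eta = 30.8094%


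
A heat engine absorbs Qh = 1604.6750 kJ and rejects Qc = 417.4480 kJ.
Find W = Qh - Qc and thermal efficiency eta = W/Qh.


W = 1604.6750 - 417.4480 = 1187.2270 kJ
eta = 1187.2270 / 1604.6750 = 0.7399 = 73.9855%

W = 1187.2270 kJ, eta = 73.9855%


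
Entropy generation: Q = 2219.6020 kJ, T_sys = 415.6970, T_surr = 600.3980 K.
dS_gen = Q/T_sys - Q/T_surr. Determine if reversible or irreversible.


dS_sys = 2219.6020/415.6970 = 5.3395 kJ/K
dS_surr = -2219.6020/600.3980 = -3.6969 kJ/K
dS_gen = 5.3395 - 3.6969 = 1.6426 kJ/K (irreversible)

dS_gen = 1.6426 kJ/K, irreversible


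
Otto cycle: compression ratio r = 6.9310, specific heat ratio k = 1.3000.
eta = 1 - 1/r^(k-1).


r^(k-1) = 1.7875
eta = 1 - 1/1.7875 = 0.4406 = 44.0550%

44.0550%


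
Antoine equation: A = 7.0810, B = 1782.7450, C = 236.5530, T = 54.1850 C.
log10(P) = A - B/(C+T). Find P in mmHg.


C+T = 290.7380
B/(C+T) = 6.1318
log10(P) = 7.0810 - 6.1318 = 0.9492
P = 10^0.9492 = 8.8963 mmHg

8.8963 mmHg


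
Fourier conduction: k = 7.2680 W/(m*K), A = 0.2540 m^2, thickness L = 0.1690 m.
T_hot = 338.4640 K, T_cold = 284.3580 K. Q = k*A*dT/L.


dT = 54.1060 K
Q = 7.2680 * 0.2540 * 54.1060 / 0.1690 = 591.0271 W

591.0271 W


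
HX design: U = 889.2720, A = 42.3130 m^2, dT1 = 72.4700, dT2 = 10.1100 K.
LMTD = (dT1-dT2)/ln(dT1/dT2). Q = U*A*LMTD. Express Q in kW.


LMTD = 31.6605 K
Q = 889.2720 * 42.3130 * 31.6605 = 1191313.3276 W = 1191.3133 kW

1191.3133 kW


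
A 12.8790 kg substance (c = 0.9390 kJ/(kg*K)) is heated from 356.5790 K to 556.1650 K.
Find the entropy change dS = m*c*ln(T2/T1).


T2/T1 = 1.5597
ln(T2/T1) = 0.4445
dS = 12.8790 * 0.9390 * 0.4445 = 5.3756 kJ/K

5.3756 kJ/K


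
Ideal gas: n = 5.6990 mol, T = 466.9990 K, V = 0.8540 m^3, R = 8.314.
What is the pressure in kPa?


P = nRT/V = 5.6990 * 8.314 * 466.9990 / 0.8540
= 22127.1066 / 0.8540 = 25909.9609 Pa = 25.9100 kPa

25.9100 kPa


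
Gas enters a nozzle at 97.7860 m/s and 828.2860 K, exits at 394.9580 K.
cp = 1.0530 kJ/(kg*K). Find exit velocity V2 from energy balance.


dT = 433.3280 K
2*cp*1000*dT = 912588.7680
V1^2 = 9562.1018
V2 = sqrt(922150.8698) = 960.2869 m/s

960.2869 m/s


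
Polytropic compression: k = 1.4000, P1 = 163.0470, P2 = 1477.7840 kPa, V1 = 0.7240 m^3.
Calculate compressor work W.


(k-1)/k = 0.2857
(P2/P1)^exp = 1.8772
W = 3.5000 * 163.0470 * 0.7240 * (1.8772 - 1) = 362.4306 kJ

362.4306 kJ


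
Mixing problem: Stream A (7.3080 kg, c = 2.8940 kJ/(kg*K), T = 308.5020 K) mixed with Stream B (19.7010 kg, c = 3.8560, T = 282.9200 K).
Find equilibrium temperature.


num = 28017.2169
den = 97.1164
Tf = 288.4911 K

288.4911 K


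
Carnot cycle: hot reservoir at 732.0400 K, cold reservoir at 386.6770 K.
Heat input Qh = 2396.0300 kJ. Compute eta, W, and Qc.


eta = 1 - 386.6770/732.0400 = 0.4718
W = 0.4718 * 2396.0300 = 1130.4029 kJ
Qc = 2396.0300 - 1130.4029 = 1265.6271 kJ

eta = 47.1782%, W = 1130.4029 kJ, Qc = 1265.6271 kJ


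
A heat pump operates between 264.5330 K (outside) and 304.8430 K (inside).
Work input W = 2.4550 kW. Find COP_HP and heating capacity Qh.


COP = 304.8430 / 40.3100 = 7.5625
Qh = 7.5625 * 2.4550 = 18.5659 kW

COP = 7.5625, Qh = 18.5659 kW


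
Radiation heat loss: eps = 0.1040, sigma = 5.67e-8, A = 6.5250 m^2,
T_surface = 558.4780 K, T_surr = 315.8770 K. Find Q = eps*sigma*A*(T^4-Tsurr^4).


T^4 = 9.7280e+10
Tsurr^4 = 9.9557e+09
Q = 0.1040 * 5.67e-8 * 6.5250 * 8.7324e+10 = 3359.9499 W

3359.9499 W


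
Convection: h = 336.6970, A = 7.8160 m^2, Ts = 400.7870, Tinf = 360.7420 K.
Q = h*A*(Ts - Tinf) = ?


dT = 40.0450 K
Q = 336.6970 * 7.8160 * 40.0450 = 105383.3731 W

105383.3731 W


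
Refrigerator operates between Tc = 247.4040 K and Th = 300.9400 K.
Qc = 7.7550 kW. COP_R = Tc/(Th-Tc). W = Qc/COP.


COP = 247.4040 / 53.5360 = 4.6213
W = 7.7550 / 4.6213 = 1.6781 kW

COP = 4.6213, W = 1.6781 kW


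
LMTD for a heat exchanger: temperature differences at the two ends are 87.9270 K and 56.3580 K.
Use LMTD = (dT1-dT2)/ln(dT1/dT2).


dT1/dT2 = 1.5602
ln(dT1/dT2) = 0.4448
LMTD = 31.5690 / 0.4448 = 70.9762 K

70.9762 K


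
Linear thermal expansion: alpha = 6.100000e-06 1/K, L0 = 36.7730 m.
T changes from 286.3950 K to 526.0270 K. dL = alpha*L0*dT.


dT = 239.6320 K
dL = 6.100000e-06 * 36.7730 * 239.6320 = 0.053753 m
L_final = 36.826753 m

dL = 0.053753 m


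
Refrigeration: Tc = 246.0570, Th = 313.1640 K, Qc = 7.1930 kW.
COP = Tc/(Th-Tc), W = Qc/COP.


COP = 246.0570 / 67.1070 = 3.6666
W = 7.1930 / 3.6666 = 1.9617 kW

COP = 3.6666, W = 1.9617 kW


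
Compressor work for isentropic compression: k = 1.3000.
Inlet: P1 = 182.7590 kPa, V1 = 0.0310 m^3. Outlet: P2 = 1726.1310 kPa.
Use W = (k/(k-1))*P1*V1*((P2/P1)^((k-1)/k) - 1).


(k-1)/k = 0.2308
(P2/P1)^exp = 1.6790
W = 4.3333 * 182.7590 * 0.0310 * (1.6790 - 1) = 16.6693 kJ

16.6693 kJ


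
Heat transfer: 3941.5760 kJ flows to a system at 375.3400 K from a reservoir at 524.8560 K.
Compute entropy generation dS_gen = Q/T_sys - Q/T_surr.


dS_sys = 3941.5760/375.3400 = 10.5013 kJ/K
dS_surr = -3941.5760/524.8560 = -7.5098 kJ/K
dS_gen = 10.5013 - 7.5098 = 2.9915 kJ/K (irreversible)

dS_gen = 2.9915 kJ/K, irreversible


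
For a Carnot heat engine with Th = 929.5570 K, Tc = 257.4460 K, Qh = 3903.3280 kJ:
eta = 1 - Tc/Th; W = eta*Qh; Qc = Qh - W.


eta = 1 - 257.4460/929.5570 = 0.7230
W = 0.7230 * 3903.3280 = 2822.2795 kJ
Qc = 3903.3280 - 2822.2795 = 1081.0485 kJ

eta = 72.3044%, W = 2822.2795 kJ, Qc = 1081.0485 kJ


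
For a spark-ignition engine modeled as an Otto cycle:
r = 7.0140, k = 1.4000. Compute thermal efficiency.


r^(k-1) = 2.1796
eta = 1 - 1/2.1796 = 0.5412 = 54.1210%

54.1210%


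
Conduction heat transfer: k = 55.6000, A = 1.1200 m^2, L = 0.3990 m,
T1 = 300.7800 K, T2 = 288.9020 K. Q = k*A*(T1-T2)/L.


dT = 11.8780 K
Q = 55.6000 * 1.1200 * 11.8780 / 0.3990 = 1853.8015 W

1853.8015 W


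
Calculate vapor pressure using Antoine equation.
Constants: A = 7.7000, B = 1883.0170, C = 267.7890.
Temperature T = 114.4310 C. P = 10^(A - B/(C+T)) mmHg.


C+T = 382.2200
B/(C+T) = 4.9265
log10(P) = 7.7000 - 4.9265 = 2.7735
P = 10^2.7735 = 593.5720 mmHg

593.5720 mmHg


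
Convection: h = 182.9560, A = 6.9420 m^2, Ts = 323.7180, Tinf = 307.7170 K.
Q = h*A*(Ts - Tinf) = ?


dT = 16.0010 K
Q = 182.9560 * 6.9420 * 16.0010 = 20322.5589 W

20322.5589 W


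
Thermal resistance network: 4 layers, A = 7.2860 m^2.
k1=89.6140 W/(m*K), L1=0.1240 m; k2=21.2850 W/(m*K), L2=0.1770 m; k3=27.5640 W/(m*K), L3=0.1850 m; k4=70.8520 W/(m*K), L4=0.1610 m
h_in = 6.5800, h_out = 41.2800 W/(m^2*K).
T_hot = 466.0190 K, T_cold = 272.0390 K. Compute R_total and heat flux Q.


R_conv_in = 1/(6.5800*7.2860) = 0.0209
R_1 = 0.1240/(89.6140*7.2860) = 0.0002
R_2 = 0.1770/(21.2850*7.2860) = 0.0011
R_3 = 0.1850/(27.5640*7.2860) = 0.0009
R_4 = 0.1610/(70.8520*7.2860) = 0.0003
R_conv_out = 1/(41.2800*7.2860) = 0.0033
R_total = 0.0267 K/W
Q = 193.9800 / 0.0267 = 7252.2060 W

R_total = 0.0267 K/W, Q = 7252.2060 W


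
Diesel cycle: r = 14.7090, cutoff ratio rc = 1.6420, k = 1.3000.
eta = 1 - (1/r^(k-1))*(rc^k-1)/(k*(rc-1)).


r^(k-1) = 2.2401
rc^k = 1.9054
eta = 0.5157 = 51.5733%

51.5733%


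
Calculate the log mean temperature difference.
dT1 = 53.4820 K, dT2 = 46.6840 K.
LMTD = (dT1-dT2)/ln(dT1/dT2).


dT1/dT2 = 1.1456
ln(dT1/dT2) = 0.1359
LMTD = 6.7980 / 0.1359 = 50.0060 K

50.0060 K


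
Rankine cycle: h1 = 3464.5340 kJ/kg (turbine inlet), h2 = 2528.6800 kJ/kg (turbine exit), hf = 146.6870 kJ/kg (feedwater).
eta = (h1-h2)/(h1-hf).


W = 935.8540 kJ/kg
Q_in = 3317.8470 kJ/kg
eta = 0.2821 = 28.2067%

eta = 28.2067%


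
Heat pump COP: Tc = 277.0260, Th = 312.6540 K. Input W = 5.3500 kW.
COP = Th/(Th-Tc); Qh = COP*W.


COP = 312.6540 / 35.6280 = 8.7755
Qh = 8.7755 * 5.3500 = 46.9490 kW

COP = 8.7755, Qh = 46.9490 kW


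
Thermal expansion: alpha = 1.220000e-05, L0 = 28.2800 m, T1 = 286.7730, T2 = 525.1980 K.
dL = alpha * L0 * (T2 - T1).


dT = 238.4250 K
dL = 1.220000e-05 * 28.2800 * 238.4250 = 0.082260 m
L_final = 28.362260 m

dL = 0.082260 m


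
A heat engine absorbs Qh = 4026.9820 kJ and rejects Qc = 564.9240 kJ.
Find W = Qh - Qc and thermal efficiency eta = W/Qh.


W = 4026.9820 - 564.9240 = 3462.0580 kJ
eta = 3462.0580 / 4026.9820 = 0.8597 = 85.9715%

W = 3462.0580 kJ, eta = 85.9715%


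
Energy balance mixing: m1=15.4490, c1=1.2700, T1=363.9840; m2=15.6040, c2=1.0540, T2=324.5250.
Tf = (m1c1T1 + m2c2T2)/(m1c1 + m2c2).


num = 12478.7879
den = 36.0668
Tf = 345.9905 K

345.9905 K


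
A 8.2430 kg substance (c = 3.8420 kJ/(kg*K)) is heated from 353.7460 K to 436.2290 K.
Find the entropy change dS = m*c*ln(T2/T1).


T2/T1 = 1.2332
ln(T2/T1) = 0.2096
dS = 8.2430 * 3.8420 * 0.2096 = 6.6376 kJ/K

6.6376 kJ/K


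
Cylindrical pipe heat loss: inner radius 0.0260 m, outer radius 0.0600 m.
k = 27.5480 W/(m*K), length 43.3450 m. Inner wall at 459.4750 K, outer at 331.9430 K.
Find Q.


dT = 127.5320 K
ln(ro/ri) = 0.8362
Q = 2*pi*27.5480*43.3450*127.5320 / 0.8362 = 1144176.4793 W

1144176.4793 W


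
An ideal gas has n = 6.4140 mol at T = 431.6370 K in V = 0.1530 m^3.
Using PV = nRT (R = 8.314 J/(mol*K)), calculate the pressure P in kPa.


P = nRT/V = 6.4140 * 8.314 * 431.6370 / 0.1530
= 23017.4729 / 0.1530 = 150440.9996 Pa = 150.4410 kPa

150.4410 kPa


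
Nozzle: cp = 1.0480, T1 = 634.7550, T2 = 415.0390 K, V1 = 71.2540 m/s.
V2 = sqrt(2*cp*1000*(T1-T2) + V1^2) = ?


dT = 219.7160 K
2*cp*1000*dT = 460524.7360
V1^2 = 5077.1325
V2 = sqrt(465601.8685) = 682.3503 m/s

682.3503 m/s


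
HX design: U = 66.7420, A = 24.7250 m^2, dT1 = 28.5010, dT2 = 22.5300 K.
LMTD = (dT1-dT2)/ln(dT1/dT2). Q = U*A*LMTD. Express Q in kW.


LMTD = 25.3986 K
Q = 66.7420 * 24.7250 * 25.3986 = 41912.7164 W = 41.9127 kW

41.9127 kW


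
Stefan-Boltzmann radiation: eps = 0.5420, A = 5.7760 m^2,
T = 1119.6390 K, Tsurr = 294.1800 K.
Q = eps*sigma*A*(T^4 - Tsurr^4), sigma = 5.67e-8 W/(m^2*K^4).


T^4 = 1.5715e+12
Tsurr^4 = 7.4895e+09
Q = 0.5420 * 5.67e-8 * 5.7760 * 1.5640e+12 = 277617.5197 W

277617.5197 W


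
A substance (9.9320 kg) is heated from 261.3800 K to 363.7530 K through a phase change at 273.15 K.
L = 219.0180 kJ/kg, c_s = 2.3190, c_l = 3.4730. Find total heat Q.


Q1 (sensible, solid) = 9.9320 * 2.3190 * 11.7700 = 271.0903 kJ
Q2 (latent) = 9.9320 * 219.0180 = 2175.2868 kJ
Q3 (sensible, liquid) = 9.9320 * 3.4730 * 90.6030 = 3125.2450 kJ
Q_total = 5571.6221 kJ

5571.6221 kJ


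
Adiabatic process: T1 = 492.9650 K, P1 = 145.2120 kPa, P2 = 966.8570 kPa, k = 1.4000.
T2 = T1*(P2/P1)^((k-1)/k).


(k-1)/k = 0.2857
(P2/P1)^exp = 1.7189
T2 = 492.9650 * 1.7189 = 847.3478 K

847.3478 K


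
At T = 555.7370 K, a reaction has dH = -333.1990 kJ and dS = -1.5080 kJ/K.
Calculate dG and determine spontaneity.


T*dS = 555.7370 * -1.5080 = -838.0514 kJ
dG = -333.1990 + 838.0514 = 504.8524 kJ (non-spontaneous)

dG = 504.8524 kJ, non-spontaneous


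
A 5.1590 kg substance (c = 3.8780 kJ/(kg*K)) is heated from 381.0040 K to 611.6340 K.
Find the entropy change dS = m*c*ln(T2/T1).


T2/T1 = 1.6053
ln(T2/T1) = 0.4733
dS = 5.1590 * 3.8780 * 0.4733 = 9.4696 kJ/K

9.4696 kJ/K


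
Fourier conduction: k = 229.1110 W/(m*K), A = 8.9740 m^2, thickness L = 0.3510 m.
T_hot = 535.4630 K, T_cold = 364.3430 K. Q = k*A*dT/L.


dT = 171.1200 K
Q = 229.1110 * 8.9740 * 171.1200 / 0.3510 = 1002364.4631 W

1002364.4631 W


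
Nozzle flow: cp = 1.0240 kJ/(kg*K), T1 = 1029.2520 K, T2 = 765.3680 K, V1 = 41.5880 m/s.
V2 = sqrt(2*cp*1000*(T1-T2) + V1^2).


dT = 263.8840 K
2*cp*1000*dT = 540434.4320
V1^2 = 1729.5617
V2 = sqrt(542163.9937) = 736.3179 m/s

736.3179 m/s


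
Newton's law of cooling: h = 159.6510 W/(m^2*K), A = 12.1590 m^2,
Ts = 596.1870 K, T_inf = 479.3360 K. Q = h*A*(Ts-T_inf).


dT = 116.8510 K
Q = 159.6510 * 12.1590 * 116.8510 = 226830.7533 W

226830.7533 W


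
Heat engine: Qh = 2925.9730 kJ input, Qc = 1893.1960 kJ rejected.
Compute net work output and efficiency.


W = 2925.9730 - 1893.1960 = 1032.7770 kJ
eta = 1032.7770 / 2925.9730 = 0.3530 = 35.2969%

W = 1032.7770 kJ, eta = 35.2969%


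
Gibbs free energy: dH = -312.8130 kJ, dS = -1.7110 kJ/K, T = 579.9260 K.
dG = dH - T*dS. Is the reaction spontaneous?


T*dS = 579.9260 * -1.7110 = -992.2534 kJ
dG = -312.8130 + 992.2534 = 679.4404 kJ (non-spontaneous)

dG = 679.4404 kJ, non-spontaneous


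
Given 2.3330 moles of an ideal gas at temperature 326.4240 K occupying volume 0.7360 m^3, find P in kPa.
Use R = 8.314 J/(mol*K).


P = nRT/V = 2.3330 * 8.314 * 326.4240 / 0.7360
= 6331.5034 / 0.7360 = 8602.5861 Pa = 8.6026 kPa

8.6026 kPa


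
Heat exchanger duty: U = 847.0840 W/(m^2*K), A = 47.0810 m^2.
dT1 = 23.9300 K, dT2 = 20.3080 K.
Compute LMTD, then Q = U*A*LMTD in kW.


LMTD = 22.0695 K
Q = 847.0840 * 47.0810 * 22.0695 = 880165.5674 W = 880.1656 kW

880.1656 kW


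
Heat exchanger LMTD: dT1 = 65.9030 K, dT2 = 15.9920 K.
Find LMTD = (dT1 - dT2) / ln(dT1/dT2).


dT1/dT2 = 4.1210
ln(dT1/dT2) = 1.4161
LMTD = 49.9110 / 1.4161 = 35.2455 K

35.2455 K


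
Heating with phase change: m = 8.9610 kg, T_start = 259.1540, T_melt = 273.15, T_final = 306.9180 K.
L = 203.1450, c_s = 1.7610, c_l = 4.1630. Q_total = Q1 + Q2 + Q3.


Q1 (sensible, solid) = 8.9610 * 1.7610 * 13.9960 = 220.8614 kJ
Q2 (latent) = 8.9610 * 203.1450 = 1820.3823 kJ
Q3 (sensible, liquid) = 8.9610 * 4.1630 * 33.7680 = 1259.7032 kJ
Q_total = 3300.9469 kJ

3300.9469 kJ


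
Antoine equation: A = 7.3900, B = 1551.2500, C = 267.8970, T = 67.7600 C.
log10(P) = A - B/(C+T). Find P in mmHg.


C+T = 335.6570
B/(C+T) = 4.6215
log10(P) = 7.3900 - 4.6215 = 2.7685
P = 10^2.7685 = 586.7684 mmHg

586.7684 mmHg


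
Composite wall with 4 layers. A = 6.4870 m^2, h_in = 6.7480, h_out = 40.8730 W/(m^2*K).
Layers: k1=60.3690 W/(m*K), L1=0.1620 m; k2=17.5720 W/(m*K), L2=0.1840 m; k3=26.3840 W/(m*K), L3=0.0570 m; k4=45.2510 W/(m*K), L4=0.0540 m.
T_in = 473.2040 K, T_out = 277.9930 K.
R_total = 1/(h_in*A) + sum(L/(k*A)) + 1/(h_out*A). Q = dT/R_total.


R_conv_in = 1/(6.7480*6.4870) = 0.0228
R_1 = 0.1620/(60.3690*6.4870) = 0.0004
R_2 = 0.1840/(17.5720*6.4870) = 0.0016
R_3 = 0.0570/(26.3840*6.4870) = 0.0003
R_4 = 0.0540/(45.2510*6.4870) = 0.0002
R_conv_out = 1/(40.8730*6.4870) = 0.0038
R_total = 0.0292 K/W
Q = 195.2110 / 0.0292 = 6694.2802 W

R_total = 0.0292 K/W, Q = 6694.2802 W


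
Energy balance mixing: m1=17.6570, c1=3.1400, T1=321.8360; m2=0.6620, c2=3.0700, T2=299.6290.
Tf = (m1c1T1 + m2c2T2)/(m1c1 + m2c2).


num = 18452.4949
den = 57.4753
Tf = 321.0508 K

321.0508 K


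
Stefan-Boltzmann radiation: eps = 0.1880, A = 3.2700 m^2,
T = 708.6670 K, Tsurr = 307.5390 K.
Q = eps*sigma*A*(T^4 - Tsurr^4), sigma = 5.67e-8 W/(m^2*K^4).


T^4 = 2.5221e+11
Tsurr^4 = 8.9454e+09
Q = 0.1880 * 5.67e-8 * 3.2700 * 2.4327e+11 = 8479.5795 W

8479.5795 W


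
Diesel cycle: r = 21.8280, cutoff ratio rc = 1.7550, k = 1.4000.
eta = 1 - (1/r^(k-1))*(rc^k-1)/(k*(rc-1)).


r^(k-1) = 3.4325
rc^k = 2.1978
eta = 0.6699 = 66.9856%

66.9856%


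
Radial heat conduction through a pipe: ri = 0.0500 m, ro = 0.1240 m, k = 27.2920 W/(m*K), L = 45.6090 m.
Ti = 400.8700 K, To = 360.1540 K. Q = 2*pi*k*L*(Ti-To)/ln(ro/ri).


dT = 40.7160 K
ln(ro/ri) = 0.9083
Q = 2*pi*27.2920*45.6090*40.7160 / 0.9083 = 350607.6495 W

350607.6495 W


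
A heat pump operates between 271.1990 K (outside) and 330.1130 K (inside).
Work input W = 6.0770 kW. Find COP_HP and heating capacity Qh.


COP = 330.1130 / 58.9140 = 5.6033
Qh = 5.6033 * 6.0770 = 34.0513 kW

COP = 5.6033, Qh = 34.0513 kW


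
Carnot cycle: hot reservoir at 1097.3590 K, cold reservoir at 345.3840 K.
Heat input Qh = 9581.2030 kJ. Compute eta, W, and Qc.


eta = 1 - 345.3840/1097.3590 = 0.6853
W = 0.6853 * 9581.2030 = 6565.6044 kJ
Qc = 9581.2030 - 6565.6044 = 3015.5986 kJ

eta = 68.5259%, W = 6565.6044 kJ, Qc = 3015.5986 kJ


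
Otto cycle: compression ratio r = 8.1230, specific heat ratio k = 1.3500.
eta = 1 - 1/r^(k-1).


r^(k-1) = 2.0816
eta = 1 - 1/2.0816 = 0.5196 = 51.9604%

51.9604%


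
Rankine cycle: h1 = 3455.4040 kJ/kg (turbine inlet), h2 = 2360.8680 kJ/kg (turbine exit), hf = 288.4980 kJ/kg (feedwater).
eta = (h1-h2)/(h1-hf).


W = 1094.5360 kJ/kg
Q_in = 3166.9060 kJ/kg
eta = 0.3456 = 34.5617%

eta = 34.5617%


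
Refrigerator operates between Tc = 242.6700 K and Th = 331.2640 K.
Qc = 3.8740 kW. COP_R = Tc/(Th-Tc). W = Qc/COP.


COP = 242.6700 / 88.5940 = 2.7391
W = 3.8740 / 2.7391 = 1.4143 kW

COP = 2.7391, W = 1.4143 kW


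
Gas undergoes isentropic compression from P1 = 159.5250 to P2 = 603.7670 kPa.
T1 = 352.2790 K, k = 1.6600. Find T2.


(k-1)/k = 0.3976
(P2/P1)^exp = 1.6976
T2 = 352.2790 * 1.6976 = 598.0123 K

598.0123 K


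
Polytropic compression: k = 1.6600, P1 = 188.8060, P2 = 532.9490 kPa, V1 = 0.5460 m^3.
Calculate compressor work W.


(k-1)/k = 0.3976
(P2/P1)^exp = 1.5107
W = 2.5152 * 188.8060 * 0.5460 * (1.5107 - 1) = 132.4188 kJ

132.4188 kJ


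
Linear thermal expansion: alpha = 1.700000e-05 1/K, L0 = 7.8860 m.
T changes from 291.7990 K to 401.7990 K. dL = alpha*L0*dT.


dT = 110.0000 K
dL = 1.700000e-05 * 7.8860 * 110.0000 = 0.014747 m
L_final = 7.900747 m

dL = 0.014747 m


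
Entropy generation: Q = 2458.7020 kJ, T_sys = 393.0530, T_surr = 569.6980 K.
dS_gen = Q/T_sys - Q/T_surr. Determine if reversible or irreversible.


dS_sys = 2458.7020/393.0530 = 6.2554 kJ/K
dS_surr = -2458.7020/569.6980 = -4.3158 kJ/K
dS_gen = 6.2554 - 4.3158 = 1.9396 kJ/K (irreversible)

dS_gen = 1.9396 kJ/K, irreversible


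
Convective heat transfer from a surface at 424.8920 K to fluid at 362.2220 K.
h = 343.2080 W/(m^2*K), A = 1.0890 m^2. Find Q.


dT = 62.6700 K
Q = 343.2080 * 1.0890 * 62.6700 = 23423.1326 W

23423.1326 W


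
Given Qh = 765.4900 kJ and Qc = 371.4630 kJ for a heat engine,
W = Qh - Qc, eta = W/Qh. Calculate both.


W = 765.4900 - 371.4630 = 394.0270 kJ
eta = 394.0270 / 765.4900 = 0.5147 = 51.4738%

W = 394.0270 kJ, eta = 51.4738%


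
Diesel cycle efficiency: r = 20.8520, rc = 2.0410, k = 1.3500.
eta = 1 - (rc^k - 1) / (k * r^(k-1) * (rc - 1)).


r^(k-1) = 2.8954
rc^k = 2.6199
eta = 0.6019 = 60.1886%

60.1886%


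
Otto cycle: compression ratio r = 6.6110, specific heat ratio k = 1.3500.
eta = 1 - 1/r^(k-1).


r^(k-1) = 1.9368
eta = 1 - 1/1.9368 = 0.4837 = 48.3695%

48.3695%


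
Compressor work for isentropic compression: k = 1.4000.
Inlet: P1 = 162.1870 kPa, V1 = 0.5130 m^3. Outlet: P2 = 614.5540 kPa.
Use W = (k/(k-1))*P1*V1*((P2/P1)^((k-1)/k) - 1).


(k-1)/k = 0.2857
(P2/P1)^exp = 1.4632
W = 3.5000 * 162.1870 * 0.5130 * (1.4632 - 1) = 134.8817 kJ

134.8817 kJ


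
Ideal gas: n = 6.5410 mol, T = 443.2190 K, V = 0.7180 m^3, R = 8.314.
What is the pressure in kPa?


P = nRT/V = 6.5410 * 8.314 * 443.2190 / 0.7180
= 24103.0798 / 0.7180 = 33569.7490 Pa = 33.5697 kPa

33.5697 kPa


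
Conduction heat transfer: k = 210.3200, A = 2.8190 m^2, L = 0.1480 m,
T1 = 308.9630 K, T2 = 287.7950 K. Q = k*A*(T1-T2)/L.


dT = 21.1680 K
Q = 210.3200 * 2.8190 * 21.1680 / 0.1480 = 84799.5916 W

84799.5916 W


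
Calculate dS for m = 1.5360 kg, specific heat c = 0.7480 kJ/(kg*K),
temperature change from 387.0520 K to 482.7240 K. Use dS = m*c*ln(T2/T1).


T2/T1 = 1.2472
ln(T2/T1) = 0.2209
dS = 1.5360 * 0.7480 * 0.2209 = 0.2538 kJ/K

0.2538 kJ/K


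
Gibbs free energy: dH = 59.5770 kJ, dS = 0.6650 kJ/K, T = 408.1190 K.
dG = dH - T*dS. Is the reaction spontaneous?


T*dS = 408.1190 * 0.6650 = 271.3991 kJ
dG = 59.5770 - 271.3991 = -211.8221 kJ (spontaneous)

dG = -211.8221 kJ, spontaneous


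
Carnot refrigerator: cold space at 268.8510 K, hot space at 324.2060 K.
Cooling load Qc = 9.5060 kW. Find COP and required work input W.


COP = 268.8510 / 55.3550 = 4.8569
W = 9.5060 / 4.8569 = 1.9572 kW

COP = 4.8569, W = 1.9572 kW


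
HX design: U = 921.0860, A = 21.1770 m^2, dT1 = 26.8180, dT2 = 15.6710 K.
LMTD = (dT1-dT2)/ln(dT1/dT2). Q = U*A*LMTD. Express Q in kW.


LMTD = 20.7478 K
Q = 921.0860 * 21.1770 * 20.7478 = 404703.4929 W = 404.7035 kW

404.7035 kW


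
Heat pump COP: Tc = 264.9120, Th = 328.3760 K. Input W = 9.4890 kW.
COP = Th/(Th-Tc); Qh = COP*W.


COP = 328.3760 / 63.4640 = 5.1742
Qh = 5.1742 * 9.4890 = 49.0981 kW

COP = 5.1742, Qh = 49.0981 kW


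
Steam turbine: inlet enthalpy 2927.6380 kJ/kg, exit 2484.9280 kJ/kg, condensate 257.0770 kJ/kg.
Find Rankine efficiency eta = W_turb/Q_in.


W = 442.7100 kJ/kg
Q_in = 2670.5610 kJ/kg
eta = 0.1658 = 16.5774%

eta = 16.5774%


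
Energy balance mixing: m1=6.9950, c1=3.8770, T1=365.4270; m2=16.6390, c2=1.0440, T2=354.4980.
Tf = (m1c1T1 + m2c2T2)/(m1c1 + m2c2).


num = 16068.2654
den = 44.4907
Tf = 361.1598 K

361.1598 K


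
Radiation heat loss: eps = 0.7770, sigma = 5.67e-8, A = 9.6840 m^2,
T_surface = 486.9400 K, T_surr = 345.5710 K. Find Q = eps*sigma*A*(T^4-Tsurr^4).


T^4 = 5.6221e+10
Tsurr^4 = 1.4261e+10
Q = 0.7770 * 5.67e-8 * 9.6840 * 4.1960e+10 = 17901.8930 W

17901.8930 W


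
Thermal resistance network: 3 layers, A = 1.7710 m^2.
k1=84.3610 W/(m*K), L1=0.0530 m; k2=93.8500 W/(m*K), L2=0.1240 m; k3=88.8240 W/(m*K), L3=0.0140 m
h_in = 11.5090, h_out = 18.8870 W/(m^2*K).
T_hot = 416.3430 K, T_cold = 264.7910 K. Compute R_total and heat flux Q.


R_conv_in = 1/(11.5090*1.7710) = 0.0491
R_1 = 0.0530/(84.3610*1.7710) = 0.0004
R_2 = 0.1240/(93.8500*1.7710) = 0.0007
R_3 = 0.0140/(88.8240*1.7710) = 8.8998e-05
R_conv_out = 1/(18.8870*1.7710) = 0.0299
R_total = 0.0801 K/W
Q = 151.5520 / 0.0801 = 1890.9017 W

R_total = 0.0801 K/W, Q = 1890.9017 W


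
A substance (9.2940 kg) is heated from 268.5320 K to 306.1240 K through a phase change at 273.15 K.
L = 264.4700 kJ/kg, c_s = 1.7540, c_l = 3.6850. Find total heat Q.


Q1 (sensible, solid) = 9.2940 * 1.7540 * 4.6180 = 75.2811 kJ
Q2 (latent) = 9.2940 * 264.4700 = 2457.9842 kJ
Q3 (sensible, liquid) = 9.2940 * 3.6850 * 32.9740 = 1129.3064 kJ
Q_total = 3662.5717 kJ

3662.5717 kJ


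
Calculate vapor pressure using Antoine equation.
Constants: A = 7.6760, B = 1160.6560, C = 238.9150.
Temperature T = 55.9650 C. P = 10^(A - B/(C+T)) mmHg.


C+T = 294.8800
B/(C+T) = 3.9360
log10(P) = 7.6760 - 3.9360 = 3.7400
P = 10^3.7400 = 5495.0517 mmHg

5495.0517 mmHg


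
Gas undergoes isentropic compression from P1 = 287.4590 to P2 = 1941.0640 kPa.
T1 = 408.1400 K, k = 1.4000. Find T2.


(k-1)/k = 0.2857
(P2/P1)^exp = 1.7258
T2 = 408.1400 * 1.7258 = 704.3668 K

704.3668 K


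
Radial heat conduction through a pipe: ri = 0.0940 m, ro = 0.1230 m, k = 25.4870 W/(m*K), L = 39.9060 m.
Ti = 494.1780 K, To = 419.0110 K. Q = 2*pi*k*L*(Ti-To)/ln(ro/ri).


dT = 75.1670 K
ln(ro/ri) = 0.2689
Q = 2*pi*25.4870*39.9060*75.1670 / 0.2689 = 1786446.6098 W

1786446.6098 W


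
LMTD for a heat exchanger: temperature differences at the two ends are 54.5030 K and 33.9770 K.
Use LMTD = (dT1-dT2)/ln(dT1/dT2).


dT1/dT2 = 1.6041
ln(dT1/dT2) = 0.4726
LMTD = 20.5260 / 0.4726 = 43.4347 K

43.4347 K


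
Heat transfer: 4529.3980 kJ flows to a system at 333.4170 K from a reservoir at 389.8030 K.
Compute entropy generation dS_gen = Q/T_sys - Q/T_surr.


dS_sys = 4529.3980/333.4170 = 13.5848 kJ/K
dS_surr = -4529.3980/389.8030 = -11.6197 kJ/K
dS_gen = 13.5848 - 11.6197 = 1.9651 kJ/K (irreversible)

dS_gen = 1.9651 kJ/K, irreversible


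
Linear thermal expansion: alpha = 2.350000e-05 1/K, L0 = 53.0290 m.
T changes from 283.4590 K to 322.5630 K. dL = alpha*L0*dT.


dT = 39.1040 K
dL = 2.350000e-05 * 53.0290 * 39.1040 = 0.048731 m
L_final = 53.077731 m

dL = 0.048731 m


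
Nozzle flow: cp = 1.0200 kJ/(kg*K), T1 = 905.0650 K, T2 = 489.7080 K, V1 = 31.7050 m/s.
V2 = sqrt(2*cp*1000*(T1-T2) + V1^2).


dT = 415.3570 K
2*cp*1000*dT = 847328.2800
V1^2 = 1005.2070
V2 = sqrt(848333.4870) = 921.0502 m/s

921.0502 m/s


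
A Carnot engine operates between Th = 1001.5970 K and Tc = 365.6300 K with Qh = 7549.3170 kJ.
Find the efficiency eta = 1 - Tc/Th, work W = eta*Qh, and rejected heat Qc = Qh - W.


eta = 1 - 365.6300/1001.5970 = 0.6350
W = 0.6350 * 7549.3170 = 4793.4613 kJ
Qc = 7549.3170 - 4793.4613 = 2755.8557 kJ

eta = 63.4953%, W = 4793.4613 kJ, Qc = 2755.8557 kJ


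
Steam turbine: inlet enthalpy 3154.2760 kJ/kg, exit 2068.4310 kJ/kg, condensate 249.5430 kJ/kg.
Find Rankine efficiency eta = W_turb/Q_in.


W = 1085.8450 kJ/kg
Q_in = 2904.7330 kJ/kg
eta = 0.3738 = 37.3819%

eta = 37.3819%


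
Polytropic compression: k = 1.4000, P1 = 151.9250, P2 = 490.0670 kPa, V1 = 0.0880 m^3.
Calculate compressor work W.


(k-1)/k = 0.2857
(P2/P1)^exp = 1.3974
W = 3.5000 * 151.9250 * 0.0880 * (1.3974 - 1) = 18.5957 kJ

18.5957 kJ


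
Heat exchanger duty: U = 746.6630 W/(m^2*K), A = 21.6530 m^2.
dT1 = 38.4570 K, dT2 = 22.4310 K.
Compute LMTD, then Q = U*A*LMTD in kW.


LMTD = 29.7275 K
Q = 746.6630 * 21.6530 * 29.7275 = 480619.1695 W = 480.6192 kW

480.6192 kW


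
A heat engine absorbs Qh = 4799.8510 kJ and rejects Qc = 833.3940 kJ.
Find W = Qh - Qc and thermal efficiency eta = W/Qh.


W = 4799.8510 - 833.3940 = 3966.4570 kJ
eta = 3966.4570 / 4799.8510 = 0.8264 = 82.6371%

W = 3966.4570 kJ, eta = 82.6371%


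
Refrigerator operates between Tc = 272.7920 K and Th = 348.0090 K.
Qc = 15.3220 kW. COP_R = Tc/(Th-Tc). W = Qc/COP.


COP = 272.7920 / 75.2170 = 3.6267
W = 15.3220 / 3.6267 = 4.2247 kW

COP = 3.6267, W = 4.2247 kW


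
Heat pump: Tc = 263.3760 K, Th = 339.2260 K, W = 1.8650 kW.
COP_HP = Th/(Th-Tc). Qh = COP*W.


COP = 339.2260 / 75.8500 = 4.4723
Qh = 4.4723 * 1.8650 = 8.3409 kW

COP = 4.4723, Qh = 8.3409 kW


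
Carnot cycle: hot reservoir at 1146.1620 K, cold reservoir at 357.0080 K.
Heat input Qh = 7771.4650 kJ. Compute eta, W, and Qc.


eta = 1 - 357.0080/1146.1620 = 0.6885
W = 0.6885 * 7771.4650 = 5350.7992 kJ
Qc = 7771.4650 - 5350.7992 = 2420.6658 kJ

eta = 68.8519%, W = 5350.7992 kJ, Qc = 2420.6658 kJ


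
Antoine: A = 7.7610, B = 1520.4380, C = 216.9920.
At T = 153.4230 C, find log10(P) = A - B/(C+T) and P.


C+T = 370.4150
B/(C+T) = 4.1047
log10(P) = 7.7610 - 4.1047 = 3.6563
P = 10^3.6563 = 4532.2308 mmHg

4532.2308 mmHg


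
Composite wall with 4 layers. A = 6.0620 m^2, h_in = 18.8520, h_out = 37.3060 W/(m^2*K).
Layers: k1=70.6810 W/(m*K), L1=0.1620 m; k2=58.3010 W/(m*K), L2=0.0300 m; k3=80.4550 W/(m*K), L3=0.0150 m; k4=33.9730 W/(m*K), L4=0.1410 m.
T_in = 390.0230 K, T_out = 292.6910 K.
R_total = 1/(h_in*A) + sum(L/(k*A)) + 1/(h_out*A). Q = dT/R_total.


R_conv_in = 1/(18.8520*6.0620) = 0.0088
R_1 = 0.1620/(70.6810*6.0620) = 0.0004
R_2 = 0.0300/(58.3010*6.0620) = 8.4885e-05
R_3 = 0.0150/(80.4550*6.0620) = 3.0755e-05
R_4 = 0.1410/(33.9730*6.0620) = 0.0007
R_conv_out = 1/(37.3060*6.0620) = 0.0044
R_total = 0.0144 K/W
Q = 97.3320 / 0.0144 = 6782.4244 W

R_total = 0.0144 K/W, Q = 6782.4244 W


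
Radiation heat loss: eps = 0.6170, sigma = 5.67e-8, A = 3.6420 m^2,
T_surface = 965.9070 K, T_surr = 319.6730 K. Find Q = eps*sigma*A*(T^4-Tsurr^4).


T^4 = 8.7044e+11
Tsurr^4 = 1.0443e+10
Q = 0.6170 * 5.67e-8 * 3.6420 * 8.6000e+11 = 109574.0114 W

109574.0114 W


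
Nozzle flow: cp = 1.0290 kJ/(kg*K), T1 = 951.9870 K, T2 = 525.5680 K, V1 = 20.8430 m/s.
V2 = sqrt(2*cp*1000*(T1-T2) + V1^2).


dT = 426.4190 K
2*cp*1000*dT = 877570.3020
V1^2 = 434.4306
V2 = sqrt(878004.7326) = 937.0191 m/s

937.0191 m/s


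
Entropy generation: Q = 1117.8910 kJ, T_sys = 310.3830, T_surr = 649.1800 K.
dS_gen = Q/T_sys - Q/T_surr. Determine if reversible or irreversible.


dS_sys = 1117.8910/310.3830 = 3.6017 kJ/K
dS_surr = -1117.8910/649.1800 = -1.7220 kJ/K
dS_gen = 3.6017 - 1.7220 = 1.8796 kJ/K (irreversible)

dS_gen = 1.8796 kJ/K, irreversible


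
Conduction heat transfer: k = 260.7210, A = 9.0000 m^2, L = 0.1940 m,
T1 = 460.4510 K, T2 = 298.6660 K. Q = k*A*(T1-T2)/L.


dT = 161.7850 K
Q = 260.7210 * 9.0000 * 161.7850 / 0.1940 = 1956838.7777 W

1956838.7777 W


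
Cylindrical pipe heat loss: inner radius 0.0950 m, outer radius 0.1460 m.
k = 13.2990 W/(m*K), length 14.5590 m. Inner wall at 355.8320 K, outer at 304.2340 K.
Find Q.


dT = 51.5980 K
ln(ro/ri) = 0.4297
Q = 2*pi*13.2990*14.5590*51.5980 / 0.4297 = 146072.3001 W

146072.3001 W


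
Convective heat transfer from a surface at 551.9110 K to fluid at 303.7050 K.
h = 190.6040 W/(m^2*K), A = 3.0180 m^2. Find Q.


dT = 248.2060 K
Q = 190.6040 * 3.0180 * 248.2060 = 142778.7323 W

142778.7323 W


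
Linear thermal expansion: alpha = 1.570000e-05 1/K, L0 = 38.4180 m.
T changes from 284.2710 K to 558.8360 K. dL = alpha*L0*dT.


dT = 274.5650 K
dL = 1.570000e-05 * 38.4180 * 274.5650 = 0.165607 m
L_final = 38.583607 m

dL = 0.165607 m


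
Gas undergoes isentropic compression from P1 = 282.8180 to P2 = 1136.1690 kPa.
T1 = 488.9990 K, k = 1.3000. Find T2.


(k-1)/k = 0.2308
(P2/P1)^exp = 1.3784
T2 = 488.9990 * 1.3784 = 674.0278 K

674.0278 K


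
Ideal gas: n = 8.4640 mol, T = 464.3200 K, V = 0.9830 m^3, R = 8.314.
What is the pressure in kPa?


P = nRT/V = 8.4640 * 8.314 * 464.3200 / 0.9830
= 32674.0572 / 0.9830 = 33239.1223 Pa = 33.2391 kPa

33.2391 kPa


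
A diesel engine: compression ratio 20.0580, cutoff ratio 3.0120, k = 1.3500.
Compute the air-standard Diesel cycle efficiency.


r^(k-1) = 2.8563
rc^k = 4.4305
eta = 0.5578 = 55.7822%

55.7822%


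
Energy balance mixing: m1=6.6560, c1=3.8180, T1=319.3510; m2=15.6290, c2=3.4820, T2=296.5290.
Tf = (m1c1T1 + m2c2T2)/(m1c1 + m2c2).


num = 24252.7027
den = 79.8328
Tf = 303.7938 K

303.7938 K


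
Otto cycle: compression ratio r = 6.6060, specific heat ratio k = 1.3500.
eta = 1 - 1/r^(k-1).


r^(k-1) = 1.9363
eta = 1 - 1/1.9363 = 0.4836 = 48.3558%

48.3558%


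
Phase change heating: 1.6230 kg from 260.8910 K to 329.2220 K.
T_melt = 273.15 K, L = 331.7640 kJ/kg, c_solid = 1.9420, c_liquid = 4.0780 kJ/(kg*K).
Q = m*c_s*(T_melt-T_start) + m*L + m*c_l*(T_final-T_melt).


Q1 (sensible, solid) = 1.6230 * 1.9420 * 12.2590 = 38.6387 kJ
Q2 (latent) = 1.6230 * 331.7640 = 538.4530 kJ
Q3 (sensible, liquid) = 1.6230 * 4.0780 * 56.0720 = 371.1178 kJ
Q_total = 948.2095 kJ

948.2095 kJ


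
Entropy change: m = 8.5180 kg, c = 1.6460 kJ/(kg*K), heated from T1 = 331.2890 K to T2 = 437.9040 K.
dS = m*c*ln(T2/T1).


T2/T1 = 1.3218
ln(T2/T1) = 0.2790
dS = 8.5180 * 1.6460 * 0.2790 = 3.9119 kJ/K

3.9119 kJ/K


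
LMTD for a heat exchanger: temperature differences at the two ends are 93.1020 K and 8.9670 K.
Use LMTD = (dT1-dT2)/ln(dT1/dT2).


dT1/dT2 = 10.3827
ln(dT1/dT2) = 2.3401
LMTD = 84.1350 / 2.3401 = 35.9529 K

35.9529 K


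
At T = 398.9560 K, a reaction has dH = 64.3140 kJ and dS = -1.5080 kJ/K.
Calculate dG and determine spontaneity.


T*dS = 398.9560 * -1.5080 = -601.6256 kJ
dG = 64.3140 + 601.6256 = 665.9396 kJ (non-spontaneous)

dG = 665.9396 kJ, non-spontaneous


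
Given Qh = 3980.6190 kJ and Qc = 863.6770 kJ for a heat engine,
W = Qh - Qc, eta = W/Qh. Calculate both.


W = 3980.6190 - 863.6770 = 3116.9420 kJ
eta = 3116.9420 / 3980.6190 = 0.7830 = 78.3029%

W = 3116.9420 kJ, eta = 78.3029%


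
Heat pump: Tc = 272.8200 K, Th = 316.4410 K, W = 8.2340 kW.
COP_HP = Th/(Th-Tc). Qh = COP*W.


COP = 316.4410 / 43.6210 = 7.2543
Qh = 7.2543 * 8.2340 = 59.7321 kW

COP = 7.2543, Qh = 59.7321 kW


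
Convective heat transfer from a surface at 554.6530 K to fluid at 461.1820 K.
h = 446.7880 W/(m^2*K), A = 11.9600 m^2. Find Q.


dT = 93.4710 K
Q = 446.7880 * 11.9600 * 93.4710 = 499470.1849 W

499470.1849 W


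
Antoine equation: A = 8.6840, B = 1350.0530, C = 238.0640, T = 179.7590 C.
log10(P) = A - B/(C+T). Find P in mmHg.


C+T = 417.8230
B/(C+T) = 3.2312
log10(P) = 8.6840 - 3.2312 = 5.4528
P = 10^5.4528 = 283687.3141 mmHg

283687.3141 mmHg


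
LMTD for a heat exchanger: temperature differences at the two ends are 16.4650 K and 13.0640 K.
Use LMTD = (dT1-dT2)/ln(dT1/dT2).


dT1/dT2 = 1.2603
ln(dT1/dT2) = 0.2314
LMTD = 3.4010 / 0.2314 = 14.6990 K

14.6990 K


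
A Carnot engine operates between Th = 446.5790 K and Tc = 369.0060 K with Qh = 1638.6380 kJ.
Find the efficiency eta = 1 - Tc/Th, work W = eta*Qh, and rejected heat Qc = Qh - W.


eta = 1 - 369.0060/446.5790 = 0.1737
W = 0.1737 * 1638.6380 = 284.6396 kJ
Qc = 1638.6380 - 284.6396 = 1353.9984 kJ

eta = 17.3705%, W = 284.6396 kJ, Qc = 1353.9984 kJ


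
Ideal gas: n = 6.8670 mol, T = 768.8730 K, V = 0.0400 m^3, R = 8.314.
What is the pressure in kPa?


P = nRT/V = 6.8670 * 8.314 * 768.8730 / 0.0400
= 43896.6803 / 0.0400 = 1097417.0077 Pa = 1097.4170 kPa

1097.4170 kPa


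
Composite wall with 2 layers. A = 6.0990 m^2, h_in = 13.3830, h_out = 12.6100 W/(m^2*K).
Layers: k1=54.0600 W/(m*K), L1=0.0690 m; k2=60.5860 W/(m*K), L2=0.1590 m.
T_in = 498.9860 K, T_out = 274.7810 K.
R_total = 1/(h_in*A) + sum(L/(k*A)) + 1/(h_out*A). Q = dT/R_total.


R_conv_in = 1/(13.3830*6.0990) = 0.0123
R_1 = 0.0690/(54.0600*6.0990) = 0.0002
R_2 = 0.1590/(60.5860*6.0990) = 0.0004
R_conv_out = 1/(12.6100*6.0990) = 0.0130
R_total = 0.0259 K/W
Q = 224.2050 / 0.0259 = 8658.7327 W

R_total = 0.0259 K/W, Q = 8658.7327 W


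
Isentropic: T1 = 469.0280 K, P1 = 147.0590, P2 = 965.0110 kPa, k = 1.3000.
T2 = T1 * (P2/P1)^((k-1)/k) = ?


(k-1)/k = 0.2308
(P2/P1)^exp = 1.5436
T2 = 469.0280 * 1.5436 = 724.0134 K

724.0134 K


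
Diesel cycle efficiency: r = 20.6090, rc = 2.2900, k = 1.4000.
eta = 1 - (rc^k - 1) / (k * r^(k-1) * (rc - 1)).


r^(k-1) = 3.3545
rc^k = 3.1898
eta = 0.6385 = 63.8529%

63.8529%


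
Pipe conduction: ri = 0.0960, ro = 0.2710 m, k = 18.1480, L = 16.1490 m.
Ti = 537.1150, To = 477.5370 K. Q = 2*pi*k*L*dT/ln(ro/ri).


dT = 59.5780 K
ln(ro/ri) = 1.0378
Q = 2*pi*18.1480*16.1490*59.5780 / 1.0378 = 105715.5365 W

105715.5365 W


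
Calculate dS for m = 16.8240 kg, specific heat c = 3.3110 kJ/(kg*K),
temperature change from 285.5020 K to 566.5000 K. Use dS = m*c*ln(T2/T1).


T2/T1 = 1.9842
ln(T2/T1) = 0.6852
dS = 16.8240 * 3.3110 * 0.6852 = 38.1701 kJ/K

38.1701 kJ/K


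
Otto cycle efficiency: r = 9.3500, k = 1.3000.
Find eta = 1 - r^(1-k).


r^(k-1) = 1.9554
eta = 1 - 1/1.9554 = 0.4886 = 48.8605%

48.8605%


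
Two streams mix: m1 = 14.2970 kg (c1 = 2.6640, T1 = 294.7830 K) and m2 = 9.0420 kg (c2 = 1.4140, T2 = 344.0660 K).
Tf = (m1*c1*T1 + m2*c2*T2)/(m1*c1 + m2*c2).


num = 15626.4787
den = 50.8726
Tf = 307.1689 K

307.1689 K


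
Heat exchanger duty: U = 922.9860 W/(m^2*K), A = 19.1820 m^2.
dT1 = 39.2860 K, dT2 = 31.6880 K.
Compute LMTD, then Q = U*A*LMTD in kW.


LMTD = 35.3510 K
Q = 922.9860 * 19.1820 * 35.3510 = 625879.7862 W = 625.8798 kW

625.8798 kW


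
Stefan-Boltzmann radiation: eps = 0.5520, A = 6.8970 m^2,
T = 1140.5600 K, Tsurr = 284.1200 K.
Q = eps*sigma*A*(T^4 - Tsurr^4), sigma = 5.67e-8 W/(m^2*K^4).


T^4 = 1.6923e+12
Tsurr^4 = 6.5164e+09
Q = 0.5520 * 5.67e-8 * 6.8970 * 1.6858e+12 = 363897.7434 W

363897.7434 W


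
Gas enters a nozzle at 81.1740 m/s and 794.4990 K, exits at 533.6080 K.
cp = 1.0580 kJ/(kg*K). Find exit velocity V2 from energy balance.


dT = 260.8910 K
2*cp*1000*dT = 552045.3560
V1^2 = 6589.2183
V2 = sqrt(558634.5743) = 747.4186 m/s

747.4186 m/s


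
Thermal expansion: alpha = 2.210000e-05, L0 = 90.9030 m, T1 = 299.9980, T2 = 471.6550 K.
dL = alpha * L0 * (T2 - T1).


dT = 171.6570 K
dL = 2.210000e-05 * 90.9030 * 171.6570 = 0.344851 m
L_final = 91.247851 m

dL = 0.344851 m


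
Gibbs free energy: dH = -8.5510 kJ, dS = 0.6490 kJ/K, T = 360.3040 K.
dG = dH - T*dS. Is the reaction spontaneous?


T*dS = 360.3040 * 0.6490 = 233.8373 kJ
dG = -8.5510 - 233.8373 = -242.3883 kJ (spontaneous)

dG = -242.3883 kJ, spontaneous


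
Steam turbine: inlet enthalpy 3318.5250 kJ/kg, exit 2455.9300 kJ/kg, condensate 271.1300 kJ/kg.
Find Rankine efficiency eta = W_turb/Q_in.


W = 862.5950 kJ/kg
Q_in = 3047.3950 kJ/kg
eta = 0.2831 = 28.3060%

eta = 28.3060%


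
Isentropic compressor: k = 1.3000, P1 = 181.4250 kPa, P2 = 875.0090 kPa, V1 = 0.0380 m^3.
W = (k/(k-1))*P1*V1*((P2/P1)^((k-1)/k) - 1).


(k-1)/k = 0.2308
(P2/P1)^exp = 1.4378
W = 4.3333 * 181.4250 * 0.0380 * (1.4378 - 1) = 13.0781 kJ

13.0781 kJ


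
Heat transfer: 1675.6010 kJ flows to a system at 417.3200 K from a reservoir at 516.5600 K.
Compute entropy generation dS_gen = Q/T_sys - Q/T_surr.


dS_sys = 1675.6010/417.3200 = 4.0151 kJ/K
dS_surr = -1675.6010/516.5600 = -3.2438 kJ/K
dS_gen = 4.0151 - 3.2438 = 0.7714 kJ/K (irreversible)

dS_gen = 0.7714 kJ/K, irreversible


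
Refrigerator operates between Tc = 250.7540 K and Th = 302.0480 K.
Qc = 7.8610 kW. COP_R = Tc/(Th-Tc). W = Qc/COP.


COP = 250.7540 / 51.2940 = 4.8886
W = 7.8610 / 4.8886 = 1.6080 kW

COP = 4.8886, W = 1.6080 kW


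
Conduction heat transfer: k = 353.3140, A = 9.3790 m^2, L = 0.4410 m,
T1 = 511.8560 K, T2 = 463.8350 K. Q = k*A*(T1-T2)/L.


dT = 48.0210 K
Q = 353.3140 * 9.3790 * 48.0210 / 0.4410 = 360836.1103 W

360836.1103 W


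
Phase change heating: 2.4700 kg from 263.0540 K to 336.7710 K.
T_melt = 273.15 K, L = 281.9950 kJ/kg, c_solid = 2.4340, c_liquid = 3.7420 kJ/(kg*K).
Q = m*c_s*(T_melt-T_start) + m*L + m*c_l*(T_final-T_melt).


Q1 (sensible, solid) = 2.4700 * 2.4340 * 10.0960 = 60.6970 kJ
Q2 (latent) = 2.4700 * 281.9950 = 696.5277 kJ
Q3 (sensible, liquid) = 2.4700 * 3.7420 * 63.6210 = 588.0324 kJ
Q_total = 1345.2570 kJ

1345.2570 kJ


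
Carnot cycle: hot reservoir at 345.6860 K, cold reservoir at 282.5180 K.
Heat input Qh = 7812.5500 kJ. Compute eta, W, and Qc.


eta = 1 - 282.5180/345.6860 = 0.1827
W = 0.1827 * 7812.5500 = 1427.6053 kJ
Qc = 7812.5500 - 1427.6053 = 6384.9447 kJ

eta = 18.2732%, W = 1427.6053 kJ, Qc = 6384.9447 kJ


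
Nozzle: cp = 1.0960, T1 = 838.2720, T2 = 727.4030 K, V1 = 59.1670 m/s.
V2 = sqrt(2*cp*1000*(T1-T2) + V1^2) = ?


dT = 110.8690 K
2*cp*1000*dT = 243024.8480
V1^2 = 3500.7339
V2 = sqrt(246525.5819) = 496.5134 m/s

496.5134 m/s


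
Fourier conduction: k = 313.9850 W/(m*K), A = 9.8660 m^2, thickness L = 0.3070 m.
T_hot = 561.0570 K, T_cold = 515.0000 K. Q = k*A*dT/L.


dT = 46.0570 K
Q = 313.9850 * 9.8660 * 46.0570 / 0.3070 = 464737.0348 W

464737.0348 W


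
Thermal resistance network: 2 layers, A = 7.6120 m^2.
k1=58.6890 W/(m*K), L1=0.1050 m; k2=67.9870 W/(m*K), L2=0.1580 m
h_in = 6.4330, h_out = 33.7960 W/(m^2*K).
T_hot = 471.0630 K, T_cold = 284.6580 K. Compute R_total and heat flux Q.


R_conv_in = 1/(6.4330*7.6120) = 0.0204
R_1 = 0.1050/(58.6890*7.6120) = 0.0002
R_2 = 0.1580/(67.9870*7.6120) = 0.0003
R_conv_out = 1/(33.7960*7.6120) = 0.0039
R_total = 0.0248 K/W
Q = 186.4050 / 0.0248 = 7501.4993 W

R_total = 0.0248 K/W, Q = 7501.4993 W


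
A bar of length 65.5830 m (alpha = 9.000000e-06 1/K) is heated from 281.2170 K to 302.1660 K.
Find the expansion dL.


dT = 20.9490 K
dL = 9.000000e-06 * 65.5830 * 20.9490 = 0.012365 m
L_final = 65.595365 m

dL = 0.012365 m


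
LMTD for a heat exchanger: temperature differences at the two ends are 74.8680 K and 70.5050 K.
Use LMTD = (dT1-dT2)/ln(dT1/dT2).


dT1/dT2 = 1.0619
ln(dT1/dT2) = 0.0600
LMTD = 4.3630 / 0.0600 = 72.6647 K

72.6647 K


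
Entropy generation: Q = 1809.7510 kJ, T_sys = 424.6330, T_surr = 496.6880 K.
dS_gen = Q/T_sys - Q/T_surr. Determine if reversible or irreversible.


dS_sys = 1809.7510/424.6330 = 4.2619 kJ/K
dS_surr = -1809.7510/496.6880 = -3.6436 kJ/K
dS_gen = 4.2619 - 3.6436 = 0.6183 kJ/K (irreversible)

dS_gen = 0.6183 kJ/K, irreversible


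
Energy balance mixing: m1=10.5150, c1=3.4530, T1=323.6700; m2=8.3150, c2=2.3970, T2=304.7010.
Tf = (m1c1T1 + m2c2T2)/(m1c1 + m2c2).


num = 17824.9182
den = 56.2394
Tf = 316.9474 K

316.9474 K
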